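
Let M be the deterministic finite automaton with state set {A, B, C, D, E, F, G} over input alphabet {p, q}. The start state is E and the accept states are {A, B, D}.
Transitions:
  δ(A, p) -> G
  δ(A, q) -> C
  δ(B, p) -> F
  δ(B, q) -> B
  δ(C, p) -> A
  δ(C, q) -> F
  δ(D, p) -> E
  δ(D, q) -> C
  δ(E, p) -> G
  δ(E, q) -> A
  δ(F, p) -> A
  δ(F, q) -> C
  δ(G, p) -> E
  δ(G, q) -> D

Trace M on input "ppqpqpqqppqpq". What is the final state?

A

E --p--> G
G --p--> E
E --q--> A
A --p--> G
G --q--> D
D --p--> E
E --q--> A
A --q--> C
C --p--> A
A --p--> G
G --q--> D
D --p--> E
E --q--> A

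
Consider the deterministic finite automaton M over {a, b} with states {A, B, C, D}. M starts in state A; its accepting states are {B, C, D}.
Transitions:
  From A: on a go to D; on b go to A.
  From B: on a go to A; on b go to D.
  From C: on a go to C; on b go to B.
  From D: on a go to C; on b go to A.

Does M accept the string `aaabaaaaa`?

accepted

A --a--> D
D --a--> C
C --a--> C
C --b--> B
B --a--> A
A --a--> D
D --a--> C
C --a--> C
C --a--> C
End in state C, which is an accepting state.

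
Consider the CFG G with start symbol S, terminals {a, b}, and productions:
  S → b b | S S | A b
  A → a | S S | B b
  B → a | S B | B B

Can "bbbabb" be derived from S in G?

no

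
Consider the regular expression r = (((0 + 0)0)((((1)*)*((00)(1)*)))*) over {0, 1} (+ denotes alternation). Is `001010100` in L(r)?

no

No split of 001010100 into u·v has ((0+0)0) matching u and ((((1)*)*((00)(1)*)))* matching v.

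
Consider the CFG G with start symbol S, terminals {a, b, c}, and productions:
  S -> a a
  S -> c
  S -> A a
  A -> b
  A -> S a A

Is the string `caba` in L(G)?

yes

S ⇒ Aa ⇒ SaAa ⇒ caAa ⇒ caba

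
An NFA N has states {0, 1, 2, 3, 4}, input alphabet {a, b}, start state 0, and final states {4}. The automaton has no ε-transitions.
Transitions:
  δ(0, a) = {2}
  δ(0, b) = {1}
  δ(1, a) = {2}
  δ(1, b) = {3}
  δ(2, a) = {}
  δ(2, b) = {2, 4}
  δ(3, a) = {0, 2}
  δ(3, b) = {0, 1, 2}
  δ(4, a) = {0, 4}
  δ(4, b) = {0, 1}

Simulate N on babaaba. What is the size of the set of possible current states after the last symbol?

3

Start: {0}
read b: {1}
read a: {2}
read b: {2, 4}
read a: {0, 4}
read a: {0, 2, 4}
read b: {0, 1, 2, 4}
read a: {0, 2, 4}
Final reachable set {0, 2, 4} has 3 states.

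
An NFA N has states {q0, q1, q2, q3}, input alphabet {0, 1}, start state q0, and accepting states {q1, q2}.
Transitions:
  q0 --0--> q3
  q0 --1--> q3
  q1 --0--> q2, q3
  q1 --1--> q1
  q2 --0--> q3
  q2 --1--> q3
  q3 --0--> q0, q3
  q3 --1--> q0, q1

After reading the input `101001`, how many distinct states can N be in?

3

Start: {q0}
read 1: {q3}
read 0: {q0, q3}
read 1: {q0, q1, q3}
read 0: {q0, q2, q3}
read 0: {q0, q3}
read 1: {q0, q1, q3}
Final reachable set {q0, q1, q3} has 3 states.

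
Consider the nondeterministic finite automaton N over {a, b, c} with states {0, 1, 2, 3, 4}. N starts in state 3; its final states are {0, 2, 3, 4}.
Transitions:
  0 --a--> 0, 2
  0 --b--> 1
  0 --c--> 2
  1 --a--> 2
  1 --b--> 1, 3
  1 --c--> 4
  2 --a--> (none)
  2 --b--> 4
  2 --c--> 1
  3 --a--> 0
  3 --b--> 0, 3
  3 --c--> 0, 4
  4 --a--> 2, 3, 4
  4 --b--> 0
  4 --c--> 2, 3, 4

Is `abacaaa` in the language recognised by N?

rejected

Start: {3}
read a: {0}
read b: {1}
read a: {2}
read c: {1}
read a: {2}
read a: {}
The reachable set is empty and stays empty for the remaining 1 symbol.
Reachable ∩ accepting = {} — empty.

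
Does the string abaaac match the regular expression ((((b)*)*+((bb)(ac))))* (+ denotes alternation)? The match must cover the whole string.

abaaac cannot be split into zero or more pieces each matching (((b)*)*+((bb)(ac))).

no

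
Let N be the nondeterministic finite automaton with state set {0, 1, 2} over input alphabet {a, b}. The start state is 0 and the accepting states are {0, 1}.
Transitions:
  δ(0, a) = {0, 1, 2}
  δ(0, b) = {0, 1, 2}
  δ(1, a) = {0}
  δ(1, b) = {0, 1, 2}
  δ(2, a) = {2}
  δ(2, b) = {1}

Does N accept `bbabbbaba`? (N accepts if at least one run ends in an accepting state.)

Start: {0}
read b: {0, 1, 2}
read b: {0, 1, 2}
read a: {0, 1, 2}
read b: {0, 1, 2}
read b: {0, 1, 2}
read b: {0, 1, 2}
read a: {0, 1, 2}
read b: {0, 1, 2}
read a: {0, 1, 2}
Reachable ∩ accepting = {0, 1} — nonempty.

accepted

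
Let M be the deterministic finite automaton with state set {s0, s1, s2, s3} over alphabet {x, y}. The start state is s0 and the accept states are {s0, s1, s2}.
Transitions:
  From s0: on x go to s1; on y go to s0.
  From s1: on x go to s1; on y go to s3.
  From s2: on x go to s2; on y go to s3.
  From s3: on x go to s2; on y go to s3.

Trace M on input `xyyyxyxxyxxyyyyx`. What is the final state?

s2

s0 --x--> s1
s1 --y--> s3
s3 --y--> s3
s3 --y--> s3
s3 --x--> s2
s2 --y--> s3
s3 --x--> s2
s2 --x--> s2
s2 --y--> s3
s3 --x--> s2
s2 --x--> s2
s2 --y--> s3
s3 --y--> s3
s3 --y--> s3
s3 --y--> s3
s3 --x--> s2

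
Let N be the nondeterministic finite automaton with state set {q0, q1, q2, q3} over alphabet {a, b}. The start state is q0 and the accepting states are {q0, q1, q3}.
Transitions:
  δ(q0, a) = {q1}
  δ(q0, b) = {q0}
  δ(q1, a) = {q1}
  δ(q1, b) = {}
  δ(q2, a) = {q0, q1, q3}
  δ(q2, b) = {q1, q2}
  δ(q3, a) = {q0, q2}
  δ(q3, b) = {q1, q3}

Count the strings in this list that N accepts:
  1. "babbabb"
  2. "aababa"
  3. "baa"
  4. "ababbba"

1

"babbabb": rejected
"aababa": rejected
"baa": accepted
"ababbba": rejected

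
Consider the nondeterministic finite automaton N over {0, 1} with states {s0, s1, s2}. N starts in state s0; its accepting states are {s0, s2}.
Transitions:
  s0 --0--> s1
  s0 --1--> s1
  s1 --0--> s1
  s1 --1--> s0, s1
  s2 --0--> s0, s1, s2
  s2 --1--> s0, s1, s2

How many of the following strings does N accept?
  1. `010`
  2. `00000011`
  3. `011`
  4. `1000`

2

`010`: rejected
`00000011`: accepted
`011`: accepted
`1000`: rejected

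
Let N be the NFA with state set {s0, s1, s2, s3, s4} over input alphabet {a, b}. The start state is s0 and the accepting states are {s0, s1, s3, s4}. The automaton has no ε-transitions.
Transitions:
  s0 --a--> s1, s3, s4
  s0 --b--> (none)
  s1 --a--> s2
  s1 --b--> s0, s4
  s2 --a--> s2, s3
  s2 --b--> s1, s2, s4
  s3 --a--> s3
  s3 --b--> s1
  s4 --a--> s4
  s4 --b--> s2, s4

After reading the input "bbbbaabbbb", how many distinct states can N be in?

0

Start: {s0}
read b: {}
The reachable set is empty and stays empty for the remaining 9 symbols.
Final reachable set {} has 0 states.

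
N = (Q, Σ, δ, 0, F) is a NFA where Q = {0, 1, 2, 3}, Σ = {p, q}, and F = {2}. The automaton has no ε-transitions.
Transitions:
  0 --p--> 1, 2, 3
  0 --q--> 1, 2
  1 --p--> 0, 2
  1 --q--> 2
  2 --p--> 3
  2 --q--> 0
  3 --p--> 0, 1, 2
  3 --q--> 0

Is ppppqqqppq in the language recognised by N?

accepted

Start: {0}
read p: {1, 2, 3}
read p: {0, 1, 2, 3}
read p: {0, 1, 2, 3}
read p: {0, 1, 2, 3}
read q: {0, 1, 2}
read q: {0, 1, 2}
read q: {0, 1, 2}
read p: {0, 1, 2, 3}
read p: {0, 1, 2, 3}
read q: {0, 1, 2}
Reachable ∩ accepting = {2} — nonempty.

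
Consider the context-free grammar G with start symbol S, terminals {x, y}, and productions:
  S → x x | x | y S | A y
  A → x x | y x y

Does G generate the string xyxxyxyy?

no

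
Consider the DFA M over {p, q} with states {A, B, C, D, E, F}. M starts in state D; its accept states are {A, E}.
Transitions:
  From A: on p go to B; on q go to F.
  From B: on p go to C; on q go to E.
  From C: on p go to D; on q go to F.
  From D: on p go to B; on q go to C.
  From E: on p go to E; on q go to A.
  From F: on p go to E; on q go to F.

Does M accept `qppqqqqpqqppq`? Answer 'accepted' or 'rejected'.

D --q--> C
C --p--> D
D --p--> B
B --q--> E
E --q--> A
A --q--> F
F --q--> F
F --p--> E
E --q--> A
A --q--> F
F --p--> E
E --p--> E
E --q--> A
End in state A, which is an accepting state.

accepted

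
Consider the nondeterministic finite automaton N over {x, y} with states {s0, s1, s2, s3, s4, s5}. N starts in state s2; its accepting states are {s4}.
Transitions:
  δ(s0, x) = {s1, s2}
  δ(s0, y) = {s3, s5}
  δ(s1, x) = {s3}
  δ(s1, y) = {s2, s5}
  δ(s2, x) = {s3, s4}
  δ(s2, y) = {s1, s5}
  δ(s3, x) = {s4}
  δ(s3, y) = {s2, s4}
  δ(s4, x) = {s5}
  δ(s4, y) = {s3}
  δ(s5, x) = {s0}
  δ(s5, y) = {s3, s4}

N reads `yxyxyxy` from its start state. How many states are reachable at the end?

4

Start: {s2}
read y: {s1, s5}
read x: {s0, s3}
read y: {s2, s3, s4, s5}
read x: {s0, s3, s4, s5}
read y: {s2, s3, s4, s5}
read x: {s0, s3, s4, s5}
read y: {s2, s3, s4, s5}
Final reachable set {s2, s3, s4, s5} has 4 states.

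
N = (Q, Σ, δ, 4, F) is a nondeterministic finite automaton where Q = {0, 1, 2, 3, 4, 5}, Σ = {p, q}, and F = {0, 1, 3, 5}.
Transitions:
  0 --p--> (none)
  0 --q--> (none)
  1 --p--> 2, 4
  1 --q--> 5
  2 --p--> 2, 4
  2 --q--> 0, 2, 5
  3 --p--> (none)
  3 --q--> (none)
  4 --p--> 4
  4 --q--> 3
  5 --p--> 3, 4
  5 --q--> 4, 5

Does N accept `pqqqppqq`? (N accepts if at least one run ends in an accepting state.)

rejected

Start: {4}
read p: {4}
read q: {3}
read q: {}
The reachable set is empty and stays empty for the remaining 5 symbols.
Reachable ∩ accepting = {} — empty.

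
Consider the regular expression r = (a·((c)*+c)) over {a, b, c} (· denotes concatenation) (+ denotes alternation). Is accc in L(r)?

Split as a·ccc: a matches a and ((c)*+c) matches ccc.

yes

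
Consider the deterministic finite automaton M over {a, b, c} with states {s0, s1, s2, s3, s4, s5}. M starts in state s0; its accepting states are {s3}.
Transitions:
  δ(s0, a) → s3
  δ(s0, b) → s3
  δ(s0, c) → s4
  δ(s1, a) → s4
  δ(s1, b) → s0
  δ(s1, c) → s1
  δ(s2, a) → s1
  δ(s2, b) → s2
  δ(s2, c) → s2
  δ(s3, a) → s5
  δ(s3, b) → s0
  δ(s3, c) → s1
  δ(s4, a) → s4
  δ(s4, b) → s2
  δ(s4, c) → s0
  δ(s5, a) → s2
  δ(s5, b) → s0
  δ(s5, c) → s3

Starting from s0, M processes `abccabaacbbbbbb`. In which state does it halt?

s0 --a--> s3
s3 --b--> s0
s0 --c--> s4
s4 --c--> s0
s0 --a--> s3
s3 --b--> s0
s0 --a--> s3
s3 --a--> s5
s5 --c--> s3
s3 --b--> s0
s0 --b--> s3
s3 --b--> s0
s0 --b--> s3
s3 --b--> s0
s0 --b--> s3

s3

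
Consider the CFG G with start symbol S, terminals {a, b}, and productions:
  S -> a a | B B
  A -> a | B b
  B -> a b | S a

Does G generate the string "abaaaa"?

no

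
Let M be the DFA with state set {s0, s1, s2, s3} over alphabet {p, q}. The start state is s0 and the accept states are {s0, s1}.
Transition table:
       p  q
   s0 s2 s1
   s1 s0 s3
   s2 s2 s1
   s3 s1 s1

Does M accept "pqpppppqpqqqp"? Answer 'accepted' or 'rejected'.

accepted

s0 --p--> s2
s2 --q--> s1
s1 --p--> s0
s0 --p--> s2
s2 --p--> s2
s2 --p--> s2
s2 --p--> s2
s2 --q--> s1
s1 --p--> s0
s0 --q--> s1
s1 --q--> s3
s3 --q--> s1
s1 --p--> s0
End in state s0, which is an accepting state.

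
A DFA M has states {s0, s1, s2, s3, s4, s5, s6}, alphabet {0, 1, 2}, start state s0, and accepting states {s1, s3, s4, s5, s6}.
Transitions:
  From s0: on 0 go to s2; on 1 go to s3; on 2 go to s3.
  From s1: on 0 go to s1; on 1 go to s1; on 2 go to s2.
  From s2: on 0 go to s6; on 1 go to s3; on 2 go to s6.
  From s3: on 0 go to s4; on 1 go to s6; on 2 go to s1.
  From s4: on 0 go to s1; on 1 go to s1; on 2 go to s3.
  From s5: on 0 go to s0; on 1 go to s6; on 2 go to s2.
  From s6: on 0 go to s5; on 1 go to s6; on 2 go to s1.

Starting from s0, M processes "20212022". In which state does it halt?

s0 --2--> s3
s3 --0--> s4
s4 --2--> s3
s3 --1--> s6
s6 --2--> s1
s1 --0--> s1
s1 --2--> s2
s2 --2--> s6

s6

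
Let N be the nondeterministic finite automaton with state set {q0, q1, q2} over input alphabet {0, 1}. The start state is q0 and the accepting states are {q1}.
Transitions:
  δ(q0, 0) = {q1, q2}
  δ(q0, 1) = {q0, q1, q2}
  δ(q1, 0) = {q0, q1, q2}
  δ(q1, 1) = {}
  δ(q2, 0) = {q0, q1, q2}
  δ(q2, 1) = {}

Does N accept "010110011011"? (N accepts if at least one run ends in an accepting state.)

Start: {q0}
read 0: {q1, q2}
read 1: {}
The reachable set is empty and stays empty for the remaining 10 symbols.
Reachable ∩ accepting = {} — empty.

rejected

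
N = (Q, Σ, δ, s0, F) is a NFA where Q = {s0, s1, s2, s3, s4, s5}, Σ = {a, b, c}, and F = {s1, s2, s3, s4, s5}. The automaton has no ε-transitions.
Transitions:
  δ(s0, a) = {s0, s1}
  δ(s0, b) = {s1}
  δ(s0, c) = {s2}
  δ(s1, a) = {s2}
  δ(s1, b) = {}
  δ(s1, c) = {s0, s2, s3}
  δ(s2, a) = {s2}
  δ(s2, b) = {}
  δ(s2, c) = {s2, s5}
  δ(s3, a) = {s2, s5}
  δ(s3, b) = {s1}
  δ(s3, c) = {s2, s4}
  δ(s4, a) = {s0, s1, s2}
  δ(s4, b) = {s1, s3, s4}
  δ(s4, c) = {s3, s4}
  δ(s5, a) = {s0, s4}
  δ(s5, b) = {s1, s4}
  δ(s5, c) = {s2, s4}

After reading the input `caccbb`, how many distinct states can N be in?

Start: {s0}
read c: {s2}
read a: {s2}
read c: {s2, s5}
read c: {s2, s4, s5}
read b: {s1, s3, s4}
read b: {s1, s3, s4}
Final reachable set {s1, s3, s4} has 3 states.

3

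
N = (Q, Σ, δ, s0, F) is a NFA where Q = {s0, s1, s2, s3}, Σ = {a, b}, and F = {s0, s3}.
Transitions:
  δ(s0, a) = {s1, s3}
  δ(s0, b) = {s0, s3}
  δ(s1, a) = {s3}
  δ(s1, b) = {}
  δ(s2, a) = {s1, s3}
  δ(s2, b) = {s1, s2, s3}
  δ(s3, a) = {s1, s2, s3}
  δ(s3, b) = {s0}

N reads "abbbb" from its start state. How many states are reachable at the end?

Start: {s0}
read a: {s1, s3}
read b: {s0}
read b: {s0, s3}
read b: {s0, s3}
read b: {s0, s3}
Final reachable set {s0, s3} has 2 states.

2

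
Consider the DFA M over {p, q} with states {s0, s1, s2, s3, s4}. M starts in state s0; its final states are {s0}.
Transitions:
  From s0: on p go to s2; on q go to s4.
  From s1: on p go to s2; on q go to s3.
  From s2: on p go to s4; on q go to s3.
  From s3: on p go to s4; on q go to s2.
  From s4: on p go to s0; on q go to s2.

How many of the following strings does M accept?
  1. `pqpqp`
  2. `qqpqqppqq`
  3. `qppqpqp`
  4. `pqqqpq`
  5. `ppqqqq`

0

`pqpqp`: rejected
`qqpqqppqq`: rejected
`qppqpqp`: rejected
`pqqqpq`: rejected
`ppqqqq`: rejected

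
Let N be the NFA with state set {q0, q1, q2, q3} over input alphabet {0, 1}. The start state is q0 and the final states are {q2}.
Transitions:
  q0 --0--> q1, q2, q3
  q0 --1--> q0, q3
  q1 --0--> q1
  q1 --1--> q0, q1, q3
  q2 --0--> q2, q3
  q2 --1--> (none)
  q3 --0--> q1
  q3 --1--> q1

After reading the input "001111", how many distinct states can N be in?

Start: {q0}
read 0: {q1, q2, q3}
read 0: {q1, q2, q3}
read 1: {q0, q1, q3}
read 1: {q0, q1, q3}
read 1: {q0, q1, q3}
read 1: {q0, q1, q3}
Final reachable set {q0, q1, q3} has 3 states.

3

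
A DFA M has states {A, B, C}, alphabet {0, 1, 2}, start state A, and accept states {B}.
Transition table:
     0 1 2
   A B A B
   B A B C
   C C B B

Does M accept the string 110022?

A --1--> A
A --1--> A
A --0--> B
B --0--> A
A --2--> B
B --2--> C
End in state C, which is not an accepting state.

rejected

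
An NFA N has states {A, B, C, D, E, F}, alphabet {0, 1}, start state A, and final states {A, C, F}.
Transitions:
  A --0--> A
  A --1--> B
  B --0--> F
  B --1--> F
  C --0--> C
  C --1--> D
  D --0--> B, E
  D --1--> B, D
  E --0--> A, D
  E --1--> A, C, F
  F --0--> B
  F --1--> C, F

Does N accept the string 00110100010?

Start: {A}
read 0: {A}
read 0: {A}
read 1: {B}
read 1: {F}
read 0: {B}
read 1: {F}
read 0: {B}
read 0: {F}
read 0: {B}
read 1: {F}
read 0: {B}
Reachable ∩ accepting = {} — empty.

rejected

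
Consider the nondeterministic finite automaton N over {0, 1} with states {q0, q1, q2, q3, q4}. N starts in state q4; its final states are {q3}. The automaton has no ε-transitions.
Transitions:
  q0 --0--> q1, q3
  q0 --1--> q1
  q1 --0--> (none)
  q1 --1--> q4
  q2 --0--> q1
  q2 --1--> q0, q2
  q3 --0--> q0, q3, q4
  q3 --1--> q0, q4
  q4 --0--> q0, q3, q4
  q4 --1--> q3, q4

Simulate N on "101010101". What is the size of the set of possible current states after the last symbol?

Start: {q4}
read 1: {q3, q4}
read 0: {q0, q3, q4}
read 1: {q0, q1, q3, q4}
read 0: {q0, q1, q3, q4}
read 1: {q0, q1, q3, q4}
read 0: {q0, q1, q3, q4}
read 1: {q0, q1, q3, q4}
read 0: {q0, q1, q3, q4}
read 1: {q0, q1, q3, q4}
Final reachable set {q0, q1, q3, q4} has 4 states.

4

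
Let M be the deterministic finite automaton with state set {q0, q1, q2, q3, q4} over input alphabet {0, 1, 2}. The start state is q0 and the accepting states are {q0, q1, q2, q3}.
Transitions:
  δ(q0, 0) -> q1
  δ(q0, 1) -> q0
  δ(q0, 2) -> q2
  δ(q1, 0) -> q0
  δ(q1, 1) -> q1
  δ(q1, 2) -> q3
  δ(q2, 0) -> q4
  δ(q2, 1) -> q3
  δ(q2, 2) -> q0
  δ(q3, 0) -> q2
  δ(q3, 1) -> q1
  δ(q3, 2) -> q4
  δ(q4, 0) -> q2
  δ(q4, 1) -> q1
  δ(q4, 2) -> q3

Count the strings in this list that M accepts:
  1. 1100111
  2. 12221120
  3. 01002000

3

1100111: accepted
12221120: accepted
01002000: accepted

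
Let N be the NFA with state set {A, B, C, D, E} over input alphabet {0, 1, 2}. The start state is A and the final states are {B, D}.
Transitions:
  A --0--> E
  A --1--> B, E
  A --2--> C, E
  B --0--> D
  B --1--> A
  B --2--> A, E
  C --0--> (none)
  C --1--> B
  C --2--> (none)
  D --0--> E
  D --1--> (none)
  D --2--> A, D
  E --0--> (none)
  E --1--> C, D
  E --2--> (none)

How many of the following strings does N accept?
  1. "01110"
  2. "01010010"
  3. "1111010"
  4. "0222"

0

"01110": rejected
"01010010": rejected
"1111010": rejected
"0222": rejected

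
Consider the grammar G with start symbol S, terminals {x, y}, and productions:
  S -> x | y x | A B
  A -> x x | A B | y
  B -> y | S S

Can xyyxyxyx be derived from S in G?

no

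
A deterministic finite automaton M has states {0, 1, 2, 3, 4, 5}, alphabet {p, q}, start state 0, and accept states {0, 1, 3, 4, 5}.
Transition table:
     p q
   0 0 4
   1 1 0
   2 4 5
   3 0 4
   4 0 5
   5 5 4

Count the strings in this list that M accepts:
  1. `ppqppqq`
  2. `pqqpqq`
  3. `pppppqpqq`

`ppqppqq`: accepted
`pqqpqq`: accepted
`pppppqpqq`: accepted

3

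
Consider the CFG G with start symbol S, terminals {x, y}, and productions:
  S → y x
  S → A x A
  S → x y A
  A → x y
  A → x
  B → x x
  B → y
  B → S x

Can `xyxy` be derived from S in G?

yes

S ⇒ xyA ⇒ xyxy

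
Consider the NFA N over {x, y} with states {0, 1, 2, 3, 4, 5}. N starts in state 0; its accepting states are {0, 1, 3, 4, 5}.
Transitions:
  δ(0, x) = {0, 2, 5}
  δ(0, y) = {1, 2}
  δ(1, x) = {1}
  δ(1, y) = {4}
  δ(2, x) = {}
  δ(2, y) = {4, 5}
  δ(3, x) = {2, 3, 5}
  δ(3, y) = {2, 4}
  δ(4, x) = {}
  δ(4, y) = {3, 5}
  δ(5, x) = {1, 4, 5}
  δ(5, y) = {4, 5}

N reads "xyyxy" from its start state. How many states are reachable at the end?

Start: {0}
read x: {0, 2, 5}
read y: {1, 2, 4, 5}
read y: {3, 4, 5}
read x: {1, 2, 3, 4, 5}
read y: {2, 3, 4, 5}
Final reachable set {2, 3, 4, 5} has 4 states.

4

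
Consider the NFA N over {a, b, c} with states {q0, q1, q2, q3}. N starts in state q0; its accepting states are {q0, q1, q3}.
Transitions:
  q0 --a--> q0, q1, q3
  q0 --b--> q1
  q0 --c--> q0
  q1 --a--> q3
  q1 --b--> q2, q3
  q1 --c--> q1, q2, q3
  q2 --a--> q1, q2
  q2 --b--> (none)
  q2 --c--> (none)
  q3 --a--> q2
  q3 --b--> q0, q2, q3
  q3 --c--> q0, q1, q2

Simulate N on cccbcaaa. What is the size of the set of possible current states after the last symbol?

Start: {q0}
read c: {q0}
read c: {q0}
read c: {q0}
read b: {q1}
read c: {q1, q2, q3}
read a: {q1, q2, q3}
read a: {q1, q2, q3}
read a: {q1, q2, q3}
Final reachable set {q1, q2, q3} has 3 states.

3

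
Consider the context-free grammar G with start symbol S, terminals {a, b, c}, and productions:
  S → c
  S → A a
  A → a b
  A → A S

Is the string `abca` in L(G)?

yes

S ⇒ Aa ⇒ ASa ⇒ abSa ⇒ abca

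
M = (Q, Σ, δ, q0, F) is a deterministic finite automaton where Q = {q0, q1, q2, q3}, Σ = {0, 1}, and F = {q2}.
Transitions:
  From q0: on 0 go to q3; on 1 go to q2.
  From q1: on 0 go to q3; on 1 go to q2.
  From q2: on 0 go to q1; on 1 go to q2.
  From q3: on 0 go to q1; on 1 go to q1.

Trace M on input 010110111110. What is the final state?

q1

q0 --0--> q3
q3 --1--> q1
q1 --0--> q3
q3 --1--> q1
q1 --1--> q2
q2 --0--> q1
q1 --1--> q2
q2 --1--> q2
q2 --1--> q2
q2 --1--> q2
q2 --1--> q2
q2 --0--> q1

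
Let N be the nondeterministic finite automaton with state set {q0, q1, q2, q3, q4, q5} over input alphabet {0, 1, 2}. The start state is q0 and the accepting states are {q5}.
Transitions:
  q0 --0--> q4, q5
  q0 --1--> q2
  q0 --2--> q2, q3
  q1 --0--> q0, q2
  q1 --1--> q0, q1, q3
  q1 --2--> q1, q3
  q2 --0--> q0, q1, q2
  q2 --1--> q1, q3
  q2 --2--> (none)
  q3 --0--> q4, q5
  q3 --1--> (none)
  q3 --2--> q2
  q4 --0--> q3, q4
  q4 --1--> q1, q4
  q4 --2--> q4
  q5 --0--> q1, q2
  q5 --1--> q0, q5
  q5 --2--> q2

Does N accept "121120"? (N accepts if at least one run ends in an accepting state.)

rejected

Start: {q0}
read 1: {q2}
read 2: {}
The reachable set is empty and stays empty for the remaining 4 symbols.
Reachable ∩ accepting = {} — empty.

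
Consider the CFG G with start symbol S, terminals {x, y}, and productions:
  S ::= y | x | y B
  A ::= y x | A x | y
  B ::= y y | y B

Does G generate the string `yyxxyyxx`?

no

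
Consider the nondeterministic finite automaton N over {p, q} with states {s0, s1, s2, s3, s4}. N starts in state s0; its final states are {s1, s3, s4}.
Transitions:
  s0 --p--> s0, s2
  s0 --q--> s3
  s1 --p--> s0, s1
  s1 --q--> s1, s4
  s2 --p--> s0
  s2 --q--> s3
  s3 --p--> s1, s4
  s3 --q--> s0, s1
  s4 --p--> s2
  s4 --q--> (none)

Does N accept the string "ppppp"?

Start: {s0}
read p: {s0, s2}
read p: {s0, s2}
read p: {s0, s2}
read p: {s0, s2}
read p: {s0, s2}
Reachable ∩ accepting = {} — empty.

rejected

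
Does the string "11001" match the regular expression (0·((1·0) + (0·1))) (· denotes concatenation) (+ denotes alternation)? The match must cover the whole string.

no

No split of 11001 into u·v has 0 matching u and ((1·0)+(0·1)) matching v.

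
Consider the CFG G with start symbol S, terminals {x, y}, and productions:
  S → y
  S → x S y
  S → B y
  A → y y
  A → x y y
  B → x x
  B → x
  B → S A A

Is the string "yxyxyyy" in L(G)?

no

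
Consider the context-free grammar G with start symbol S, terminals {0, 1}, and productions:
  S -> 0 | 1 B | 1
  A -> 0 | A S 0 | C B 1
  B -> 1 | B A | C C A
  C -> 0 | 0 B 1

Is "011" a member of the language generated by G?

no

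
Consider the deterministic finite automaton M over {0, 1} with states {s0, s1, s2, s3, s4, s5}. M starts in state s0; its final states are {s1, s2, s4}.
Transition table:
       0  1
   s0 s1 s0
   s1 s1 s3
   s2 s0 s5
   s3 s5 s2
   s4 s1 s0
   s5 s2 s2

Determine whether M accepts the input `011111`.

rejected

s0 --0--> s1
s1 --1--> s3
s3 --1--> s2
s2 --1--> s5
s5 --1--> s2
s2 --1--> s5
End in state s5, which is not an accepting state.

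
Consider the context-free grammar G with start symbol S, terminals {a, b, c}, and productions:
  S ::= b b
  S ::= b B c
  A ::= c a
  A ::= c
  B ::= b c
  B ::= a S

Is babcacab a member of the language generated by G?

no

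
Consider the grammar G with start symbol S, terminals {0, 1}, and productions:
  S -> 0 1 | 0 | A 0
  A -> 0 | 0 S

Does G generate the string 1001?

no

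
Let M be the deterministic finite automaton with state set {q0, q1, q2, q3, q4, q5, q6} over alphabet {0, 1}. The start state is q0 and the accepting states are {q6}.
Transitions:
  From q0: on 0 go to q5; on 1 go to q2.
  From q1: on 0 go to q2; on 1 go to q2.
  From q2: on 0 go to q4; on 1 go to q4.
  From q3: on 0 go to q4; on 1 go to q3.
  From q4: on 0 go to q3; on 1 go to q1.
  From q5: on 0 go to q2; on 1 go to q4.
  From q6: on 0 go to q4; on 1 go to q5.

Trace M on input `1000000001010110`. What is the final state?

q0 --1--> q2
q2 --0--> q4
q4 --0--> q3
q3 --0--> q4
q4 --0--> q3
q3 --0--> q4
q4 --0--> q3
q3 --0--> q4
q4 --0--> q3
q3 --1--> q3
q3 --0--> q4
q4 --1--> q1
q1 --0--> q2
q2 --1--> q4
q4 --1--> q1
q1 --0--> q2

q2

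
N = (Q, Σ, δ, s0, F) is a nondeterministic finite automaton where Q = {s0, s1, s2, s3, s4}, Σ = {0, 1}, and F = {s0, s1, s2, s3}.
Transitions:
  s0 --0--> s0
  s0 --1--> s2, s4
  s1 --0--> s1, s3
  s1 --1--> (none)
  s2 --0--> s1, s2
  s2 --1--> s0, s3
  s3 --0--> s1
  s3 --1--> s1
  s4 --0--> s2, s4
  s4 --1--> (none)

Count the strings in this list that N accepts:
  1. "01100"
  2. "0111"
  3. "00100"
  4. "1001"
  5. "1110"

"01100": accepted
"0111": accepted
"00100": accepted
"1001": accepted
"1110": accepted

5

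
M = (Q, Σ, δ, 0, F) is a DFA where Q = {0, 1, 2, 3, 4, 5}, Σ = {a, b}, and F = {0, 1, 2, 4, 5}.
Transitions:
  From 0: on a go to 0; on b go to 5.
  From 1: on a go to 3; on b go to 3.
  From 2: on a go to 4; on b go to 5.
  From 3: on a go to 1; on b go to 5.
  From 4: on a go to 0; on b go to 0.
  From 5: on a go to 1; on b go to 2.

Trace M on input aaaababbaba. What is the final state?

0 --a--> 0
0 --a--> 0
0 --a--> 0
0 --a--> 0
0 --b--> 5
5 --a--> 1
1 --b--> 3
3 --b--> 5
5 --a--> 1
1 --b--> 3
3 --a--> 1

1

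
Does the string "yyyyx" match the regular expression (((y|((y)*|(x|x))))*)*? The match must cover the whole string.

yes

Split into 5 pieces y · y · y · y · x; each matches ((y|((y)*|(x|x))))*.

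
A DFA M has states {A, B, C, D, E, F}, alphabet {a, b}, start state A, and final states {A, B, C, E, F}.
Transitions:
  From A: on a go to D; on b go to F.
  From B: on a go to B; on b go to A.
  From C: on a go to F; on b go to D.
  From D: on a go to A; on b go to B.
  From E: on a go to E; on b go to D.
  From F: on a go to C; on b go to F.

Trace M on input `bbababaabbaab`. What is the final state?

A --b--> F
F --b--> F
F --a--> C
C --b--> D
D --a--> A
A --b--> F
F --a--> C
C --a--> F
F --b--> F
F --b--> F
F --a--> C
C --a--> F
F --b--> F

F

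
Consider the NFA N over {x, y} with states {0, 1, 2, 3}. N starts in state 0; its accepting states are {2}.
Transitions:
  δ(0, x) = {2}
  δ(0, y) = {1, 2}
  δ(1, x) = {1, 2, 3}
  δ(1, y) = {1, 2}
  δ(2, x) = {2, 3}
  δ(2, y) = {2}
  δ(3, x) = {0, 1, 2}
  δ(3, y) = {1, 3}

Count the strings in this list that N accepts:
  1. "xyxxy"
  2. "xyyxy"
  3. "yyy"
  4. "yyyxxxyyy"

"xyxxy": accepted
"xyyxy": accepted
"yyy": accepted
"yyyxxxyyy": accepted

4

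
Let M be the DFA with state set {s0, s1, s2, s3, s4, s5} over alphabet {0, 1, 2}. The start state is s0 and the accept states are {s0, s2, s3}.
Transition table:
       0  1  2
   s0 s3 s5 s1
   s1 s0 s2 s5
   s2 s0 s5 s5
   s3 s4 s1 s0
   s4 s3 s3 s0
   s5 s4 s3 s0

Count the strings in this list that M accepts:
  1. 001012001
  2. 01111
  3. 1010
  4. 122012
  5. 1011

001012001: accepted
01111: accepted
1010: rejected
122012: accepted
1011: rejected

3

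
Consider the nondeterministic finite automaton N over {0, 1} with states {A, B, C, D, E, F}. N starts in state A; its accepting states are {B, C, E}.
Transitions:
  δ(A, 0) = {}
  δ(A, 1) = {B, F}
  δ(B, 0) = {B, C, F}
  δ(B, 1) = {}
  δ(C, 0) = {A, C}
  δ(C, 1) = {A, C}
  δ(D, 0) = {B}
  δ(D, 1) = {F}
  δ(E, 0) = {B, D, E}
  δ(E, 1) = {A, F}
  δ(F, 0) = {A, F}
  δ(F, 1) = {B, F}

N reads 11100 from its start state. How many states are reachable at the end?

4

Start: {A}
read 1: {B, F}
read 1: {B, F}
read 1: {B, F}
read 0: {A, B, C, F}
read 0: {A, B, C, F}
Final reachable set {A, B, C, F} has 4 states.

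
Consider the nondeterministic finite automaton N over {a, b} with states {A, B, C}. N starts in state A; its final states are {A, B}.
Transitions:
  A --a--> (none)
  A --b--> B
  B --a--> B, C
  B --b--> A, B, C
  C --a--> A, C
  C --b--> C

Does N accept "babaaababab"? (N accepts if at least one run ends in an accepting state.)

accepted

Start: {A}
read b: {B}
read a: {B, C}
read b: {A, B, C}
read a: {A, B, C}
read a: {A, B, C}
read a: {A, B, C}
read b: {A, B, C}
read a: {A, B, C}
read b: {A, B, C}
read a: {A, B, C}
read b: {A, B, C}
Reachable ∩ accepting = {A, B} — nonempty.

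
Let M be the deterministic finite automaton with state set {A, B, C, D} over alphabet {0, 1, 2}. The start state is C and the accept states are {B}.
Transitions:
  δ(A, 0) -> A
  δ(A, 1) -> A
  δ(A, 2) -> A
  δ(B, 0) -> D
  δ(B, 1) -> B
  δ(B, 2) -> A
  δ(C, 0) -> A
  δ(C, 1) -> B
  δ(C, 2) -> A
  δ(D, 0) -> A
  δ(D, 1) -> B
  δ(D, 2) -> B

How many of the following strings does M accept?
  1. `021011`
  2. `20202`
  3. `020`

0

`021011`: rejected
`20202`: rejected
`020`: rejected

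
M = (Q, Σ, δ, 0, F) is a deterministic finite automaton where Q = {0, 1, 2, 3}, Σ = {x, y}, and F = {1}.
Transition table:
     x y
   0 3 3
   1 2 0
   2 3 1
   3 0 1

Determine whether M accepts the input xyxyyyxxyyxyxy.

accepted

0 --x--> 3
3 --y--> 1
1 --x--> 2
2 --y--> 1
1 --y--> 0
0 --y--> 3
3 --x--> 0
0 --x--> 3
3 --y--> 1
1 --y--> 0
0 --x--> 3
3 --y--> 1
1 --x--> 2
2 --y--> 1
End in state 1, which is an accepting state.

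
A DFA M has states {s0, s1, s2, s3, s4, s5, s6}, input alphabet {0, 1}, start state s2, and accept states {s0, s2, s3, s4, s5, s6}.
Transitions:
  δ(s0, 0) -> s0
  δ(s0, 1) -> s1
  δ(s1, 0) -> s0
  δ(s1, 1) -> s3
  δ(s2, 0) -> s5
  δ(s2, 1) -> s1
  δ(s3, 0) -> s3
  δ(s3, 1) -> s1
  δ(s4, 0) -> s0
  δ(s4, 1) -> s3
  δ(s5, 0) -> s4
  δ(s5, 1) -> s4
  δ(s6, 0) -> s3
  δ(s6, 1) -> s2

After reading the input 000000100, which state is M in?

s0

s2 --0--> s5
s5 --0--> s4
s4 --0--> s0
s0 --0--> s0
s0 --0--> s0
s0 --0--> s0
s0 --1--> s1
s1 --0--> s0
s0 --0--> s0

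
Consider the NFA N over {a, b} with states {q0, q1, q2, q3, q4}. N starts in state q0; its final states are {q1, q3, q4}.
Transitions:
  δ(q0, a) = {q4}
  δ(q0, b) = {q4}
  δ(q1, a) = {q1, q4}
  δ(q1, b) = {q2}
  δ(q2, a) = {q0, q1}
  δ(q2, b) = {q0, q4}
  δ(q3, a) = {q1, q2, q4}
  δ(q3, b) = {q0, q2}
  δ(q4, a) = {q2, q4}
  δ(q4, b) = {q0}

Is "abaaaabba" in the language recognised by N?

accepted

Start: {q0}
read a: {q4}
read b: {q0}
read a: {q4}
read a: {q2, q4}
read a: {q0, q1, q2, q4}
read a: {q0, q1, q2, q4}
read b: {q0, q2, q4}
read b: {q0, q4}
read a: {q2, q4}
Reachable ∩ accepting = {q4} — nonempty.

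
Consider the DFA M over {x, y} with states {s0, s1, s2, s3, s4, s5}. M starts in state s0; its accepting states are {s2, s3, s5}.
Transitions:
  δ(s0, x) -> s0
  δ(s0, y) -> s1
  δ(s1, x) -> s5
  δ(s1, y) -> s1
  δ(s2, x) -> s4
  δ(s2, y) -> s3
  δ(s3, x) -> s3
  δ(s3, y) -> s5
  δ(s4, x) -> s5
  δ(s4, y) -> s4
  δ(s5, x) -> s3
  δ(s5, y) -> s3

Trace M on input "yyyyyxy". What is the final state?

s3

s0 --y--> s1
s1 --y--> s1
s1 --y--> s1
s1 --y--> s1
s1 --y--> s1
s1 --x--> s5
s5 --y--> s3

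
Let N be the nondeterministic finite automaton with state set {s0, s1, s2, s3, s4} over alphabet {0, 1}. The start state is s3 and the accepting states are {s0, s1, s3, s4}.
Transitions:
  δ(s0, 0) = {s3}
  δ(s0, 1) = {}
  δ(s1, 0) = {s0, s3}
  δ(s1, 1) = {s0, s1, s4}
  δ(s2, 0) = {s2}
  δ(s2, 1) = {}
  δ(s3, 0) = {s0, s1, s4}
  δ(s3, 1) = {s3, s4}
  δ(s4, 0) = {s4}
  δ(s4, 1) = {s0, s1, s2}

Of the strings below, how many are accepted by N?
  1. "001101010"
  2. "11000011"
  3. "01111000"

3

"001101010": accepted
"11000011": accepted
"01111000": accepted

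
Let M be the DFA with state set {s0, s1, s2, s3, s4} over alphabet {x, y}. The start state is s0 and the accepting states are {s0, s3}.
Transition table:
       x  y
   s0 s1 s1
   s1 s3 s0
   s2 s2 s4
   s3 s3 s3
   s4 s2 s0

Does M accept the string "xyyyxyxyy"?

rejected

s0 --x--> s1
s1 --y--> s0
s0 --y--> s1
s1 --y--> s0
s0 --x--> s1
s1 --y--> s0
s0 --x--> s1
s1 --y--> s0
s0 --y--> s1
End in state s1, which is not an accepting state.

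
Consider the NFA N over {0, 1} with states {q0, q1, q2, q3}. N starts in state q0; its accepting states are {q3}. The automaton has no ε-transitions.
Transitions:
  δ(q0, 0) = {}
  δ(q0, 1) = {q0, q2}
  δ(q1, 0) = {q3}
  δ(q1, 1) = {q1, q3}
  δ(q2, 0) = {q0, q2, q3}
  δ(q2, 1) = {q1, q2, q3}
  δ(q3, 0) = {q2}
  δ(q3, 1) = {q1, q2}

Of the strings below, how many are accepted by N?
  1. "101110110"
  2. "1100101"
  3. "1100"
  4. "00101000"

3

"101110110": accepted
"1100101": accepted
"1100": accepted
"00101000": rejected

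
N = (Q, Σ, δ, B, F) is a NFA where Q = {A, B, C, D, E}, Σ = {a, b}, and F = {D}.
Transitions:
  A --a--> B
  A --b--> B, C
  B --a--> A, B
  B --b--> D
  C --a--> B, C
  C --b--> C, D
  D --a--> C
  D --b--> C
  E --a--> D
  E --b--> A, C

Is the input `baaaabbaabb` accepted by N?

Start: {B}
read b: {D}
read a: {C}
read a: {B, C}
read a: {A, B, C}
read a: {A, B, C}
read b: {B, C, D}
read b: {C, D}
read a: {B, C}
read a: {A, B, C}
read b: {B, C, D}
read b: {C, D}
Reachable ∩ accepting = {D} — nonempty.

accepted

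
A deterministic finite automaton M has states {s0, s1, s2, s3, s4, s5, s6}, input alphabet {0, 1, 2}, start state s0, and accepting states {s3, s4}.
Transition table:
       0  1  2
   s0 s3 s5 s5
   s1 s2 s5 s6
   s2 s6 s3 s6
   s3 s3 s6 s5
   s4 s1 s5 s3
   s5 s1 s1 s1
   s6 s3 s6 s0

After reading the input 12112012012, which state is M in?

s0

s0 --1--> s5
s5 --2--> s1
s1 --1--> s5
s5 --1--> s1
s1 --2--> s6
s6 --0--> s3
s3 --1--> s6
s6 --2--> s0
s0 --0--> s3
s3 --1--> s6
s6 --2--> s0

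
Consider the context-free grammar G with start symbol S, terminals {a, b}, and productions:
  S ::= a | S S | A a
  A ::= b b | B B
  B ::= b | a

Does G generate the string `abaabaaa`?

yes

S ⇒ SS ⇒ SSS ⇒ AaSS ⇒ BBaSS ⇒ aBaSS ⇒ abaSS ⇒ abaSSS ⇒ abaAaSS ⇒ abaBBaSS ⇒ abaaBaSS ⇒ abaabaSS ⇒ abaabaaS ⇒ abaabaaa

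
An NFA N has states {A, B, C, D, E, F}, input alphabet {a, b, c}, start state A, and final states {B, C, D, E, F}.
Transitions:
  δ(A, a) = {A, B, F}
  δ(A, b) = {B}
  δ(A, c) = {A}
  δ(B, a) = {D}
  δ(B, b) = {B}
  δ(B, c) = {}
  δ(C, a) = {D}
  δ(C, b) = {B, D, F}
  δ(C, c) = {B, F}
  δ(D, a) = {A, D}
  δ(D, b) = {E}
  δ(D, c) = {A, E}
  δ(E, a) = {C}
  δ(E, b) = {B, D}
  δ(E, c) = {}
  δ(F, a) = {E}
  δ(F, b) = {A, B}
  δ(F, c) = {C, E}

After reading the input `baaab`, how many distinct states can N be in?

3

Start: {A}
read b: {B}
read a: {D}
read a: {A, D}
read a: {A, B, D, F}
read b: {A, B, E}
Final reachable set {A, B, E} has 3 states.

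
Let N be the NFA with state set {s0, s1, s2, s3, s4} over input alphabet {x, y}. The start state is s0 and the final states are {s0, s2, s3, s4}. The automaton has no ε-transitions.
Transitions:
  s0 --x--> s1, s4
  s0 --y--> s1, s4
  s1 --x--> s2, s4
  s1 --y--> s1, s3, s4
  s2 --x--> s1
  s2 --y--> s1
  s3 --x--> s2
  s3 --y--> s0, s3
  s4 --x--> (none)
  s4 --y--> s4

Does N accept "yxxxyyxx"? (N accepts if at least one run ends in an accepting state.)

Start: {s0}
read y: {s1, s4}
read x: {s2, s4}
read x: {s1}
read x: {s2, s4}
read y: {s1, s4}
read y: {s1, s3, s4}
read x: {s2, s4}
read x: {s1}
Reachable ∩ accepting = {} — empty.

rejected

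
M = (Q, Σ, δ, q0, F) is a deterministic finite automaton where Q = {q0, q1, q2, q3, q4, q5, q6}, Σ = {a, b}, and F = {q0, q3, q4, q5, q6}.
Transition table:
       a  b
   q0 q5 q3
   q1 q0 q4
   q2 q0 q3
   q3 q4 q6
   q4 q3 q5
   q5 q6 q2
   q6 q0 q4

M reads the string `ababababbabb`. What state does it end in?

q5

q0 --a--> q5
q5 --b--> q2
q2 --a--> q0
q0 --b--> q3
q3 --a--> q4
q4 --b--> q5
q5 --a--> q6
q6 --b--> q4
q4 --b--> q5
q5 --a--> q6
q6 --b--> q4
q4 --b--> q5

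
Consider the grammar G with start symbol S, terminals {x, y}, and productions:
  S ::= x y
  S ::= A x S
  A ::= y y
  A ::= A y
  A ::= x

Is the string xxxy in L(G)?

yes

S ⇒ AxS ⇒ xxS ⇒ xxxy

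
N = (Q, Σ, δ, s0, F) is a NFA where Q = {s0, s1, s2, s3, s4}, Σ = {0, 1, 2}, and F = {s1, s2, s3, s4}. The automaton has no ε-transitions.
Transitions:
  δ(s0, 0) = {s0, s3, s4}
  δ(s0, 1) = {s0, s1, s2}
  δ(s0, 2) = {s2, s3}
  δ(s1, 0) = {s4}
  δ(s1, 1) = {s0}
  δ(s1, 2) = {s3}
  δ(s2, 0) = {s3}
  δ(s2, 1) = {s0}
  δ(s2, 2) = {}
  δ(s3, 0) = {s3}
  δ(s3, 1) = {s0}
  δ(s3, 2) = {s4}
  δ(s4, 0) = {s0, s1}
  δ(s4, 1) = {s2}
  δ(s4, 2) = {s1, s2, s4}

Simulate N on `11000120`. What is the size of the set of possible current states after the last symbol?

1

Start: {s0}
read 1: {s0, s1, s2}
read 1: {s0, s1, s2}
read 0: {s0, s3, s4}
read 0: {s0, s1, s3, s4}
read 0: {s0, s1, s3, s4}
read 1: {s0, s1, s2}
read 2: {s2, s3}
read 0: {s3}
Final reachable set {s3} has 1 state.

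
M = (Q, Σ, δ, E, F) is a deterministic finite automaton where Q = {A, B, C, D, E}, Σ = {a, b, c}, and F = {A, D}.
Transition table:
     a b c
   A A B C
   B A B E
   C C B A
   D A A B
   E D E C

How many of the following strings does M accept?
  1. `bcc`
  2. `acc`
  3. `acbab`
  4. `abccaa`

2

`bcc`: accepted
`acc`: rejected
`acbab`: rejected
`abccaa`: accepted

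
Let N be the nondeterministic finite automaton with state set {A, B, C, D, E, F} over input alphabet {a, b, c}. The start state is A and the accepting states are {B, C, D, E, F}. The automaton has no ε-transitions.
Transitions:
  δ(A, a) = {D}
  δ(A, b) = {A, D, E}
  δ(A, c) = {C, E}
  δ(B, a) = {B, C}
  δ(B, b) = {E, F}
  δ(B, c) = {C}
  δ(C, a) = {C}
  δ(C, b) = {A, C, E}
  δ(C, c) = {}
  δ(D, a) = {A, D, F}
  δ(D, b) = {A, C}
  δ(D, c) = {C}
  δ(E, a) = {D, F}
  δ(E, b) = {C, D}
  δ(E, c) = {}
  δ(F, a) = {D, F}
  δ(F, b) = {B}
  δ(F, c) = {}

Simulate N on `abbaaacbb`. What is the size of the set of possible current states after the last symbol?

4

Start: {A}
read a: {D}
read b: {A, C}
read b: {A, C, D, E}
read a: {A, C, D, F}
read a: {A, C, D, F}
read a: {A, C, D, F}
read c: {C, E}
read b: {A, C, D, E}
read b: {A, C, D, E}
Final reachable set {A, C, D, E} has 4 states.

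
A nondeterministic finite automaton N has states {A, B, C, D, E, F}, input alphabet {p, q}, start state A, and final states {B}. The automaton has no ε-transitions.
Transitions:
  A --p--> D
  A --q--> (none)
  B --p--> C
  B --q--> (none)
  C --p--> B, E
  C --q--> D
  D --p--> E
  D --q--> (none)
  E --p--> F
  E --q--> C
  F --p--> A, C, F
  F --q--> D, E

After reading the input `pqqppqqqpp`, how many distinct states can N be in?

Start: {A}
read p: {D}
read q: {}
The reachable set is empty and stays empty for the remaining 8 symbols.
Final reachable set {} has 0 states.

0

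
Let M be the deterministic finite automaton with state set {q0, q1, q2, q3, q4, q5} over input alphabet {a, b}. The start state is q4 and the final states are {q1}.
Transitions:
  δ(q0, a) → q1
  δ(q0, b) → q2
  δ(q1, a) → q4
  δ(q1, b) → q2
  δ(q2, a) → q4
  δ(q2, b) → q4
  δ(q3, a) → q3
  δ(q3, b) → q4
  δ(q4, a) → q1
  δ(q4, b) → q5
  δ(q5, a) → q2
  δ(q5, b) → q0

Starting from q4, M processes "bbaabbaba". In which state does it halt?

q4 --b--> q5
q5 --b--> q0
q0 --a--> q1
q1 --a--> q4
q4 --b--> q5
q5 --b--> q0
q0 --a--> q1
q1 --b--> q2
q2 --a--> q4

q4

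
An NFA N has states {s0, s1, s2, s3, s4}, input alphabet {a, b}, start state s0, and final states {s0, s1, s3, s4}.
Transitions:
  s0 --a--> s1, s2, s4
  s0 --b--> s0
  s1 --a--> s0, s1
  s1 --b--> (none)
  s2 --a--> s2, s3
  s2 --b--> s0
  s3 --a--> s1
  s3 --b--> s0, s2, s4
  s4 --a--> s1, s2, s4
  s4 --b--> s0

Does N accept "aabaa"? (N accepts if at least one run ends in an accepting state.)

accepted

Start: {s0}
read a: {s1, s2, s4}
read a: {s0, s1, s2, s3, s4}
read b: {s0, s2, s4}
read a: {s1, s2, s3, s4}
read a: {s0, s1, s2, s3, s4}
Reachable ∩ accepting = {s0, s1, s3, s4} — nonempty.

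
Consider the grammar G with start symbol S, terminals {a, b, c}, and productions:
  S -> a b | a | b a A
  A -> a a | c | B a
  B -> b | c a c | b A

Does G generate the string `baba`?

S ⇒ baA ⇒ baBa ⇒ baba

yes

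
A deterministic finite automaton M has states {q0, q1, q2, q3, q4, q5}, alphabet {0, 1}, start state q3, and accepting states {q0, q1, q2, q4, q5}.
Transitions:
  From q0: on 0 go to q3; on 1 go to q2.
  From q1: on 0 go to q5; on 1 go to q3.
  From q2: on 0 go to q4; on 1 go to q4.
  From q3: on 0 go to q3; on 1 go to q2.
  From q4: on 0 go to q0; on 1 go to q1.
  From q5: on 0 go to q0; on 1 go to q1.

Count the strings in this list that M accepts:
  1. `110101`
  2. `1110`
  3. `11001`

3

`110101`: accepted
`1110`: accepted
`11001`: accepted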